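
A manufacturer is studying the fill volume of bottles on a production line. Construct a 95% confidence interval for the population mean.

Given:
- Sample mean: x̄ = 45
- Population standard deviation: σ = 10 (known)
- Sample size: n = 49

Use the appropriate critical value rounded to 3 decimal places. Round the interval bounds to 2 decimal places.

The population standard deviation σ is known, so use a z-interval (standard normal critical value).

For 95% confidence, z* = 1.96 (from standard normal table)

Standard error: SE = σ/√n = 10/√49 = 1.428571

Margin of error: E = z* × SE = 1.96 × 1.428571 = 2.8000

Z-interval: x̄ ± E = 45 ± 2.8000 = (42.2000, 47.8000)

Rounded to 2 decimal places:

(42.20, 47.80)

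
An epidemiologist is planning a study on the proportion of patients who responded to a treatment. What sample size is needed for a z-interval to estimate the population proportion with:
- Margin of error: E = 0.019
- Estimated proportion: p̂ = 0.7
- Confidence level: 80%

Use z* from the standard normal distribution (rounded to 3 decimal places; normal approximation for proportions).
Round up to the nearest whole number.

Using z* for proportion z-interval (normal approximation).

For 80% confidence, z* = 1.282 (from standard normal table)

Sample size formula for proportion z-interval: n = z*²p̂(1-p̂)/E²

n = 1.282² × 0.7 × 0.3 / 0.019²
  = 1.643524 × 0.21 / 0.000361
  = 956.0666

Round up to the nearest whole number: n = 957

957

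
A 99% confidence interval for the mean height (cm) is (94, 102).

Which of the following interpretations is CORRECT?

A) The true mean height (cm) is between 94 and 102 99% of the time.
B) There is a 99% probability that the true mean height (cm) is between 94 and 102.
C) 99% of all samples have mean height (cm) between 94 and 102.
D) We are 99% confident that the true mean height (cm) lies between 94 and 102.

A confidence interval represents our confidence in the procedure, not a probability statement about the parameter.

Key concept: If we repeated this sampling process many times and computed a 99% CI each time, about 99% of those intervals would contain the true population parameter.

For this specific interval (94, 102):
- Midpoint (point estimate): 98
- Margin of error: 4

The correct interpretation is the one stating confidence that the true parameter lies in the interval — option D.

D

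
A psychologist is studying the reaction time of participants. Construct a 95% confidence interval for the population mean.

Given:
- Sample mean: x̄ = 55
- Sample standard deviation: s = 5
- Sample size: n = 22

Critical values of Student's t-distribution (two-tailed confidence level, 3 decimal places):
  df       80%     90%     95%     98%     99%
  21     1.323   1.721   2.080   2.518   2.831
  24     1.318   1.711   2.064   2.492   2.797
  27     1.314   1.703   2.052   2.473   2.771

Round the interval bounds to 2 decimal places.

The population standard deviation σ is unknown (only the sample standard deviation s is given), so use a t-interval with df = n - 1 = 22 - 1 = 21.

For 95% confidence with df = 21, t* = 2.080 (from t-table)

Standard error: SE = s/√n = 5/√22 = 1.066004

Margin of error: E = t* × SE = 2.080 × 1.066004 = 2.2173

T-interval: x̄ ± E = 55 ± 2.2173 = (52.7827, 57.2173)

Rounded to 2 decimal places:

(52.78, 57.22)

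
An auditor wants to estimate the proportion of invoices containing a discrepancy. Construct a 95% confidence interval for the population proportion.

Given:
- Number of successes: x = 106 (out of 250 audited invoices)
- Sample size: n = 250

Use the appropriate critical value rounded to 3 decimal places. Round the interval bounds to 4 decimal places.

Sample proportion: p̂ = 106/250 = 0.424000

Check conditions for normal approximation:
  np̂ = 106 ≥ 10 ✓
  n(1-p̂) = 144 ≥ 10 ✓

The sample is large enough, so use a z-interval (normal approximation) for the proportion.

For 95% confidence, z* = 1.96 (from standard normal table)

Standard error: SE = √(p̂(1-p̂)/n) = √(0.424000×0.576000/250) = 0.03125534

Margin of error: E = z* × SE = 1.96 × 0.03125534 = 0.061260

Z-interval: p̂ ± E = 0.424000 ± 0.061260 = (0.362740, 0.485260)

Rounded to 4 decimal places:

(0.3627, 0.4853)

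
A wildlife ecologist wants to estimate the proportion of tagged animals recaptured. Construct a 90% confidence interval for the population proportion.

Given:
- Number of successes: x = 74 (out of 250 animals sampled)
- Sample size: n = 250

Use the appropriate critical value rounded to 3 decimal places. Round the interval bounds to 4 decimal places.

Sample proportion: p̂ = 74/250 = 0.296000

Check conditions for normal approximation:
  np̂ = 74 ≥ 10 ✓
  n(1-p̂) = 176 ≥ 10 ✓

The sample is large enough, so use a z-interval (normal approximation) for the proportion.

For 90% confidence, z* = 1.645 (from standard normal table)

Standard error: SE = √(p̂(1-p̂)/n) = √(0.296000×0.704000/250) = 0.02887102

Margin of error: E = z* × SE = 1.645 × 0.02887102 = 0.047493

Z-interval: p̂ ± E = 0.296000 ± 0.047493 = (0.248507, 0.343493)

Rounded to 4 decimal places:

(0.2485, 0.3435)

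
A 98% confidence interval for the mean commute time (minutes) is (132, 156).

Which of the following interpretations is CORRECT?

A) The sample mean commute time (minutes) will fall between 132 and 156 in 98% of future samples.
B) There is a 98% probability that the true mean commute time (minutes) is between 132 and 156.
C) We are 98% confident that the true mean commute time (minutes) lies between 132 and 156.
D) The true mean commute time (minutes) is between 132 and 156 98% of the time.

A confidence interval represents our confidence in the procedure, not a probability statement about the parameter.

Key concept: If we repeated this sampling process many times and computed a 98% CI each time, about 98% of those intervals would contain the true population parameter.

For this specific interval (132, 156):
- Midpoint (point estimate): 144
- Margin of error: 12

The correct interpretation is the one stating confidence that the true parameter lies in the interval — option C.

C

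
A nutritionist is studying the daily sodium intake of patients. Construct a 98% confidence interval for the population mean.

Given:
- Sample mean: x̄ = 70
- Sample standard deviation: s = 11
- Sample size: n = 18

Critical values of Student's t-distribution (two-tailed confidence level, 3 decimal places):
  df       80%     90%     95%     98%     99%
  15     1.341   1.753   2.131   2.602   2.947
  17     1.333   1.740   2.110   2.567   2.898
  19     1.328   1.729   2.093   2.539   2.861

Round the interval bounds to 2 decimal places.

The population standard deviation σ is unknown (only the sample standard deviation s is given), so use a t-interval with df = n - 1 = 18 - 1 = 17.

For 98% confidence with df = 17, t* = 2.567 (from t-table)

Standard error: SE = s/√n = 11/√18 = 2.592725

Margin of error: E = t* × SE = 2.567 × 2.592725 = 6.6555

T-interval: x̄ ± E = 70 ± 6.6555 = (63.3445, 76.6555)

Rounded to 2 decimal places:

(63.34, 76.66)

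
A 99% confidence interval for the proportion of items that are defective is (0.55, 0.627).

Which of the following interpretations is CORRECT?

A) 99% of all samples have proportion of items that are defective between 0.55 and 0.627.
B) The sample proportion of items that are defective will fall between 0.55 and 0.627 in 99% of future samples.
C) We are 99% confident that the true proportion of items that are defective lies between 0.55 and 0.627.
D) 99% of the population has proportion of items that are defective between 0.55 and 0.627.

A confidence interval represents our confidence in the procedure, not a probability statement about the parameter.

Key concept: If we repeated this sampling process many times and computed a 99% CI each time, about 99% of those intervals would contain the true population parameter.

For this specific interval (0.55, 0.627):
- Midpoint (point estimate): 0.5885
- Margin of error: 0.0385

The correct interpretation is the one stating confidence that the true parameter lies in the interval — option C.

C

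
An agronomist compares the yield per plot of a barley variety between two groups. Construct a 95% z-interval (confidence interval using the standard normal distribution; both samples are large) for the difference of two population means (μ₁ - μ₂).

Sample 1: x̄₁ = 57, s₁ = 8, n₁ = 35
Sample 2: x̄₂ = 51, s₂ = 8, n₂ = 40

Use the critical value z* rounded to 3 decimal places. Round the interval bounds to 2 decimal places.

Both samples are large (n₁ = 35 ≥ 30, n₂ = 40 ≥ 30), so a z-interval for the difference of means applies.

Point estimate: x̄₁ - x̄₂ = 57 - 51 = 6

Standard error: SE = √(s₁²/n₁ + s₂²/n₂)
= √(8²/35 + 8²/40)
= √(1.828571 + 1.600000)
= 1.851640

For 95% confidence, z* = 1.96 (from standard normal table)
Margin of error: E = z* × SE = 1.96 × 1.851640 = 3.6292

Z-interval: (x̄₁ - x̄₂) ± E = 6 ± 3.6292 = (2.3708, 9.6292)

Rounded to 2 decimal places:

(2.37, 9.63)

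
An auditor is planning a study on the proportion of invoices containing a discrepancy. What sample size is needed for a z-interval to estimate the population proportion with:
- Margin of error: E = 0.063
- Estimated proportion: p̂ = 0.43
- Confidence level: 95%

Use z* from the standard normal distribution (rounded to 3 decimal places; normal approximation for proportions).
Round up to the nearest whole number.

Using z* for proportion z-interval (normal approximation).

For 95% confidence, z* = 1.96 (from standard normal table)

Sample size formula for proportion z-interval: n = z*²p̂(1-p̂)/E²

n = 1.96² × 0.43 × 0.57 / 0.063²
  = 3.8416 × 0.2451 / 0.003969
  = 237.2326

Round up to the nearest whole number: n = 238

238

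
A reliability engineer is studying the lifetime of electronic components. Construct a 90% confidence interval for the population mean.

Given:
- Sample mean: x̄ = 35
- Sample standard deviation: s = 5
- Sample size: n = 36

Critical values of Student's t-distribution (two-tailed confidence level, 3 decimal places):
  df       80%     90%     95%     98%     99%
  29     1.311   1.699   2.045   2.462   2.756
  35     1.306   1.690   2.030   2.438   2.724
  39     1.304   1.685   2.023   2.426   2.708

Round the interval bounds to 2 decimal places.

The population standard deviation σ is unknown (only the sample standard deviation s is given), so use a t-interval with df = n - 1 = 36 - 1 = 35.

For 90% confidence with df = 35, t* = 1.690 (from t-table)

Standard error: SE = s/√n = 5/√36 = 0.833333

Margin of error: E = t* × SE = 1.690 × 0.833333 = 1.4083

T-interval: x̄ ± E = 35 ± 1.4083 = (33.5917, 36.4083)

Rounded to 2 decimal places:

(33.59, 36.41)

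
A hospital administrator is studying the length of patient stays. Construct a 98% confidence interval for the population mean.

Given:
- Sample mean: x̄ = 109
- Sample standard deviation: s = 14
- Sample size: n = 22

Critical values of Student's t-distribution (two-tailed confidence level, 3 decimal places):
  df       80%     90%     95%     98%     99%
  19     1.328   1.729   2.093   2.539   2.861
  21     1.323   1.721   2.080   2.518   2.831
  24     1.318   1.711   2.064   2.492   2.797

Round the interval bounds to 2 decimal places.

The population standard deviation σ is unknown (only the sample standard deviation s is given), so use a t-interval with df = n - 1 = 22 - 1 = 21.

For 98% confidence with df = 21, t* = 2.518 (from t-table)

Standard error: SE = s/√n = 14/√22 = 2.984810

Margin of error: E = t* × SE = 2.518 × 2.984810 = 7.5158

T-interval: x̄ ± E = 109 ± 7.5158 = (101.4842, 116.5158)

Rounded to 2 decimal places:

(101.48, 116.52)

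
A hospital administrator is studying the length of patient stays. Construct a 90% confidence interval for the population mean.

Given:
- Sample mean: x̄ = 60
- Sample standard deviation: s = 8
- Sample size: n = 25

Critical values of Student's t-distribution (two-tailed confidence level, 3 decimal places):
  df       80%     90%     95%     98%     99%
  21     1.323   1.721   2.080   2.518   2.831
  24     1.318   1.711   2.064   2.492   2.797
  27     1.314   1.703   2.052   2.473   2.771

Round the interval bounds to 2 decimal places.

The population standard deviation σ is unknown (only the sample standard deviation s is given), so use a t-interval with df = n - 1 = 25 - 1 = 24.

For 90% confidence with df = 24, t* = 1.711 (from t-table)

Standard error: SE = s/√n = 8/√25 = 1.600000

Margin of error: E = t* × SE = 1.711 × 1.600000 = 2.7376

T-interval: x̄ ± E = 60 ± 2.7376 = (57.2624, 62.7376)

Rounded to 2 decimal places:

(57.26, 62.74)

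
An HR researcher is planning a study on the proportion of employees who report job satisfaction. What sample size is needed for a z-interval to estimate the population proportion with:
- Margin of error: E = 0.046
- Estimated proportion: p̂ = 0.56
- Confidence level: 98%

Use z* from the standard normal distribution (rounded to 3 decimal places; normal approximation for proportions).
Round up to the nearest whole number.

Using z* for proportion z-interval (normal approximation).

For 98% confidence, z* = 2.326 (from standard normal table)

Sample size formula for proportion z-interval: n = z*²p̂(1-p̂)/E²

n = 2.326² × 0.56 × 0.44 / 0.046²
  = 5.410276 × 0.2464 / 0.002116
  = 630.0057

Round up to the nearest whole number: n = 631

631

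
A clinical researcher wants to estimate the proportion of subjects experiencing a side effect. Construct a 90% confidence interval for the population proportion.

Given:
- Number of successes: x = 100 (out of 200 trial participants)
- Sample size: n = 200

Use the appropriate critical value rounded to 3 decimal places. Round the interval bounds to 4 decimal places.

Sample proportion: p̂ = 100/200 = 0.500000

Check conditions for normal approximation:
  np̂ = 100 ≥ 10 ✓
  n(1-p̂) = 100 ≥ 10 ✓

The sample is large enough, so use a z-interval (normal approximation) for the proportion.

For 90% confidence, z* = 1.645 (from standard normal table)

Standard error: SE = √(p̂(1-p̂)/n) = √(0.500000×0.500000/200) = 0.03535534

Margin of error: E = z* × SE = 1.645 × 0.03535534 = 0.058160

Z-interval: p̂ ± E = 0.500000 ± 0.058160 = (0.441840, 0.558160)

Rounded to 4 decimal places:

(0.4418, 0.5582)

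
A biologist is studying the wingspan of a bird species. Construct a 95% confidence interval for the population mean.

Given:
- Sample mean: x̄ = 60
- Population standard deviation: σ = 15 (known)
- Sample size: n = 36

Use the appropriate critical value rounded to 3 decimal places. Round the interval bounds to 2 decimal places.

The population standard deviation σ is known, so use a z-interval (standard normal critical value).

For 95% confidence, z* = 1.96 (from standard normal table)

Standard error: SE = σ/√n = 15/√36 = 2.500000

Margin of error: E = z* × SE = 1.96 × 2.500000 = 4.9000

Z-interval: x̄ ± E = 60 ± 4.9000 = (55.1000, 64.9000)

Rounded to 2 decimal places:

(55.10, 64.90)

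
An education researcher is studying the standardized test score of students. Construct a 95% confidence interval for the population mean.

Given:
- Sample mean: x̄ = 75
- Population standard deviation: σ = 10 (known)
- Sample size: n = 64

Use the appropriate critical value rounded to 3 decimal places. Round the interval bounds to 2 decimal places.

The population standard deviation σ is known, so use a z-interval (standard normal critical value).

For 95% confidence, z* = 1.96 (from standard normal table)

Standard error: SE = σ/√n = 10/√64 = 1.250000

Margin of error: E = z* × SE = 1.96 × 1.250000 = 2.4500

Z-interval: x̄ ± E = 75 ± 2.4500 = (72.5500, 77.4500)

Rounded to 2 decimal places:

(72.55, 77.45)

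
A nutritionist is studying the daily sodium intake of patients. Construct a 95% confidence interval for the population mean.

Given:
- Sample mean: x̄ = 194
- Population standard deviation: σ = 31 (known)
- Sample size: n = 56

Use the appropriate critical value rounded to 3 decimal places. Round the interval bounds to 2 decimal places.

The population standard deviation σ is known, so use a z-interval (standard normal critical value).

For 95% confidence, z* = 1.96 (from standard normal table)

Standard error: SE = σ/√n = 31/√56 = 4.142549

Margin of error: E = z* × SE = 1.96 × 4.142549 = 8.1194

Z-interval: x̄ ± E = 194 ± 8.1194 = (185.8806, 202.1194)

Rounded to 2 decimal places:

(185.88, 202.12)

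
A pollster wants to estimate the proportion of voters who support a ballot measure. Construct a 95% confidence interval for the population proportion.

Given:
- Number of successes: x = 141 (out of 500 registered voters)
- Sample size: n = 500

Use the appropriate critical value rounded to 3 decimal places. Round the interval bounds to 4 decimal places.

Sample proportion: p̂ = 141/500 = 0.282000

Check conditions for normal approximation:
  np̂ = 141 ≥ 10 ✓
  n(1-p̂) = 359 ≥ 10 ✓

The sample is large enough, so use a z-interval (normal approximation) for the proportion.

For 95% confidence, z* = 1.96 (from standard normal table)

Standard error: SE = √(p̂(1-p̂)/n) = √(0.282000×0.718000/500) = 0.02012342

Margin of error: E = z* × SE = 1.96 × 0.02012342 = 0.039442

Z-interval: p̂ ± E = 0.282000 ± 0.039442 = (0.242558, 0.321442)

Rounded to 4 decimal places:

(0.2426, 0.3214)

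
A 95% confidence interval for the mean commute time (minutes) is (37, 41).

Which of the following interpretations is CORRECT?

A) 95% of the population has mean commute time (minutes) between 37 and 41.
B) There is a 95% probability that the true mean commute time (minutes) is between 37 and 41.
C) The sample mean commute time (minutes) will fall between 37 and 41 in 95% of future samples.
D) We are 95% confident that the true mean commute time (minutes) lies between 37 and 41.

A confidence interval represents our confidence in the procedure, not a probability statement about the parameter.

Key concept: If we repeated this sampling process many times and computed a 95% CI each time, about 95% of those intervals would contain the true population parameter.

For this specific interval (37, 41):
- Midpoint (point estimate): 39
- Margin of error: 2

The correct interpretation is the one stating confidence that the true parameter lies in the interval — option D.

D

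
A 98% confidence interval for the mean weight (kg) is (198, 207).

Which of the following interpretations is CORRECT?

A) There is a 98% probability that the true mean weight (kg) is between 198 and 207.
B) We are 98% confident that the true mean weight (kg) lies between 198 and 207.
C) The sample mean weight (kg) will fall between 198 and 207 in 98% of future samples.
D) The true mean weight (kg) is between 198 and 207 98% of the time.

A confidence interval represents our confidence in the procedure, not a probability statement about the parameter.

Key concept: If we repeated this sampling process many times and computed a 98% CI each time, about 98% of those intervals would contain the true population parameter.

For this specific interval (198, 207):
- Midpoint (point estimate): 202.5
- Margin of error: 4.5

The correct interpretation is the one stating confidence that the true parameter lies in the interval — option B.

B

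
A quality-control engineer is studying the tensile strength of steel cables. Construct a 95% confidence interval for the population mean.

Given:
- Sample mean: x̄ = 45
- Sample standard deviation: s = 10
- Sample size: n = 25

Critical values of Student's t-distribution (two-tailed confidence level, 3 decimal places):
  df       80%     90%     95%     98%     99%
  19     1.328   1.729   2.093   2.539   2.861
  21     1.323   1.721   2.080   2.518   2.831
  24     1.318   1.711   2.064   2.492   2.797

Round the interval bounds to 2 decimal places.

The population standard deviation σ is unknown (only the sample standard deviation s is given), so use a t-interval with df = n - 1 = 25 - 1 = 24.

For 95% confidence with df = 24, t* = 2.064 (from t-table)

Standard error: SE = s/√n = 10/√25 = 2.000000

Margin of error: E = t* × SE = 2.064 × 2.000000 = 4.1280

T-interval: x̄ ± E = 45 ± 4.1280 = (40.8720, 49.1280)

Rounded to 2 decimal places:

(40.87, 49.13)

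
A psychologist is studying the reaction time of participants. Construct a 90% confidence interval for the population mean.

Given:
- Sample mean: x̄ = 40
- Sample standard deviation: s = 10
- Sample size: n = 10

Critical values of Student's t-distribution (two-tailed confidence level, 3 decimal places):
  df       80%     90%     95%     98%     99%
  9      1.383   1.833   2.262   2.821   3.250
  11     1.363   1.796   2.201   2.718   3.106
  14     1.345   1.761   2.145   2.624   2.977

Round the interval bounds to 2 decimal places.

The population standard deviation σ is unknown (only the sample standard deviation s is given), so use a t-interval with df = n - 1 = 10 - 1 = 9.

For 90% confidence with df = 9, t* = 1.833 (from t-table)

Standard error: SE = s/√n = 10/√10 = 3.162278

Margin of error: E = t* × SE = 1.833 × 3.162278 = 5.7965

T-interval: x̄ ± E = 40 ± 5.7965 = (34.2035, 45.7965)

Rounded to 2 decimal places:

(34.20, 45.80)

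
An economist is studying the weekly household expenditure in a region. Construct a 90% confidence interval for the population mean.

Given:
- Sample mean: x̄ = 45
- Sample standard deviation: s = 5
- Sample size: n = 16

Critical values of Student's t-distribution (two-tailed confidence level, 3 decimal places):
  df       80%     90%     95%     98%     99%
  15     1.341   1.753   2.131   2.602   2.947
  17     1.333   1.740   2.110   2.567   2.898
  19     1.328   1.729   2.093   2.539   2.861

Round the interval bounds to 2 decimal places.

The population standard deviation σ is unknown (only the sample standard deviation s is given), so use a t-interval with df = n - 1 = 16 - 1 = 15.

For 90% confidence with df = 15, t* = 1.753 (from t-table)

Standard error: SE = s/√n = 5/√16 = 1.250000

Margin of error: E = t* × SE = 1.753 × 1.250000 = 2.1912

T-interval: x̄ ± E = 45 ± 2.1912 = (42.8088, 47.1912)

Rounded to 2 decimal places:

(42.81, 47.19)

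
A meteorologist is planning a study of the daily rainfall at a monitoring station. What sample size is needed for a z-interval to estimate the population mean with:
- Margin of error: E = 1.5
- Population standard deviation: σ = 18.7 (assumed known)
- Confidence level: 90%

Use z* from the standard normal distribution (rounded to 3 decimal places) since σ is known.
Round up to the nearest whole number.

Using z* since population σ is known (z-interval formula).

For 90% confidence, z* = 1.645 (from standard normal table)

Sample size formula for z-interval: n = (z*σ/E)²

n = (1.645 × 18.7 / 1.5)²
  = (20.507667)²
  = 420.5644

Round up to the nearest whole number: n = 421

421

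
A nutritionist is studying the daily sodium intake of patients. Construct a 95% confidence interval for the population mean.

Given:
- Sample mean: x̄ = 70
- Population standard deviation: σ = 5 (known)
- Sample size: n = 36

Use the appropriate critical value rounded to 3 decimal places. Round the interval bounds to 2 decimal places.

The population standard deviation σ is known, so use a z-interval (standard normal critical value).

For 95% confidence, z* = 1.96 (from standard normal table)

Standard error: SE = σ/√n = 5/√36 = 0.833333

Margin of error: E = z* × SE = 1.96 × 0.833333 = 1.6333

Z-interval: x̄ ± E = 70 ± 1.6333 = (68.3667, 71.6333)

Rounded to 2 decimal places:

(68.37, 71.63)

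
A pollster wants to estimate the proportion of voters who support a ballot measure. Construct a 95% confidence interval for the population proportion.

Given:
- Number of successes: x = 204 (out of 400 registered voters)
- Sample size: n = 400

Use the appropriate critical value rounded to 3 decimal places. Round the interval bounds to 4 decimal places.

Sample proportion: p̂ = 204/400 = 0.510000

Check conditions for normal approximation:
  np̂ = 204 ≥ 10 ✓
  n(1-p̂) = 196 ≥ 10 ✓

The sample is large enough, so use a z-interval (normal approximation) for the proportion.

For 95% confidence, z* = 1.96 (from standard normal table)

Standard error: SE = √(p̂(1-p̂)/n) = √(0.510000×0.490000/400) = 0.02499500

Margin of error: E = z* × SE = 1.96 × 0.02499500 = 0.048990

Z-interval: p̂ ± E = 0.510000 ± 0.048990 = (0.461010, 0.558990)

Rounded to 4 decimal places:

(0.4610, 0.5590)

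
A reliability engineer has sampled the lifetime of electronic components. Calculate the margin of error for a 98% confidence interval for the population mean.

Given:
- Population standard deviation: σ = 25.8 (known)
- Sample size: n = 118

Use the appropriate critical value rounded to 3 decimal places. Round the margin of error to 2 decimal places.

The population standard deviation σ is known, so use the z-interval margin of error formula.

For 98% confidence, z* = 2.326 (from standard normal table)

Margin of error formula for z-interval: E = z* × σ/√n

E = 2.326 × 25.8/√118
  = 2.326 × 2.375083
  = 5.5244

Rounded to 2 decimal places:

5.52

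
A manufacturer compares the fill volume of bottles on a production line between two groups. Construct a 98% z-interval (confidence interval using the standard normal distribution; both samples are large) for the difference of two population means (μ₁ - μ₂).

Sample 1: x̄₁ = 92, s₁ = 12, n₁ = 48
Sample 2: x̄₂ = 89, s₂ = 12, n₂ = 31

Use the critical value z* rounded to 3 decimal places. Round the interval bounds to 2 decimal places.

Both samples are large (n₁ = 48 ≥ 30, n₂ = 31 ≥ 30), so a z-interval for the difference of means applies.

Point estimate: x̄₁ - x̄₂ = 92 - 89 = 3

Standard error: SE = √(s₁²/n₁ + s₂²/n₂)
= √(12²/48 + 12²/31)
= √(3.000000 + 4.645161)
= 2.764988

For 98% confidence, z* = 2.326 (from standard normal table)
Margin of error: E = z* × SE = 2.326 × 2.764988 = 6.4314

Z-interval: (x̄₁ - x̄₂) ± E = 3 ± 6.4314 = (-3.4314, 9.4314)

Rounded to 2 decimal places:

(-3.43, 9.43)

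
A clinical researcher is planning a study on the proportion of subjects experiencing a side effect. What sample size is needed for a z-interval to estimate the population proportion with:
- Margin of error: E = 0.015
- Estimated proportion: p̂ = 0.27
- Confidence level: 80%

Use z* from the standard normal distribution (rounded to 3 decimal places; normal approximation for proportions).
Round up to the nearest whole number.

Using z* for proportion z-interval (normal approximation).

For 80% confidence, z* = 1.282 (from standard normal table)

Sample size formula for proportion z-interval: n = z*²p̂(1-p̂)/E²

n = 1.282² × 0.27 × 0.73 / 0.015²
  = 1.643524 × 0.1971 / 0.000225
  = 1439.7270

Round up to the nearest whole number: n = 1440

1440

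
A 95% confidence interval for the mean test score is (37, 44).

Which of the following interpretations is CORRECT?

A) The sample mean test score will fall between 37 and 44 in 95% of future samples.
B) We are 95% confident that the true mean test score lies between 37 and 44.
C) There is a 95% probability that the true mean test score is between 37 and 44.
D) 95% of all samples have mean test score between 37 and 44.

A confidence interval represents our confidence in the procedure, not a probability statement about the parameter.

Key concept: If we repeated this sampling process many times and computed a 95% CI each time, about 95% of those intervals would contain the true population parameter.

For this specific interval (37, 44):
- Midpoint (point estimate): 40.5
- Margin of error: 3.5

The correct interpretation is the one stating confidence that the true parameter lies in the interval — option B.

B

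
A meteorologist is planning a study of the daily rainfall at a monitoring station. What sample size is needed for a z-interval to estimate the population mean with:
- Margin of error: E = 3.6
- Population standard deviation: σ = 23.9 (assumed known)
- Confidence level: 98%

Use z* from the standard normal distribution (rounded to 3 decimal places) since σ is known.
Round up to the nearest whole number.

Using z* since population σ is known (z-interval formula).

For 98% confidence, z* = 2.326 (from standard normal table)

Sample size formula for z-interval: n = (z*σ/E)²

n = (2.326 × 23.9 / 3.6)²
  = (15.442056)²
  = 238.4571

Round up to the nearest whole number: n = 239

239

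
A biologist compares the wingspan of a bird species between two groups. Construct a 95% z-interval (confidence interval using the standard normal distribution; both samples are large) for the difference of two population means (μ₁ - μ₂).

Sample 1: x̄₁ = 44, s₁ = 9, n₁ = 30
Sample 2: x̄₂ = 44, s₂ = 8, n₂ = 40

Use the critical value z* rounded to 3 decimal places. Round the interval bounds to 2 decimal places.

Both samples are large (n₁ = 30 ≥ 30, n₂ = 40 ≥ 30), so a z-interval for the difference of means applies.

Point estimate: x̄₁ - x̄₂ = 44 - 44 = 0

Standard error: SE = √(s₁²/n₁ + s₂²/n₂)
= √(9²/30 + 8²/40)
= √(2.700000 + 1.600000)
= 2.073644

For 95% confidence, z* = 1.96 (from standard normal table)
Margin of error: E = z* × SE = 1.96 × 2.073644 = 4.0643

Z-interval: (x̄₁ - x̄₂) ± E = 0 ± 4.0643 = (-4.0643, 4.0643)

Rounded to 2 decimal places:

(-4.06, 4.06)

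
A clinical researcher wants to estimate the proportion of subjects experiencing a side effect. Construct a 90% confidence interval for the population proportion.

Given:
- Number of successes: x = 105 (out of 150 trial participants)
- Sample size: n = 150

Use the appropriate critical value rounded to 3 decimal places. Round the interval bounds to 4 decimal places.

Sample proportion: p̂ = 105/150 = 0.7000000

Check conditions for normal approximation:
  np̂ = 105 ≥ 10 ✓
  n(1-p̂) = 45 ≥ 10 ✓

The sample is large enough, so use a z-interval (normal approximation) for the proportion.

For 90% confidence, z* = 1.645 (from standard normal table)

Standard error: SE = √(p̂(1-p̂)/n) = √(0.7000000×0.3000000/150) = 0.037416574

Margin of error: E = z* × SE = 1.645 × 0.037416574 = 0.0615503

Z-interval: p̂ ± E = 0.7000000 ± 0.0615503 = (0.6384497, 0.7615503)

Rounded to 4 decimal places:

(0.6384, 0.7616)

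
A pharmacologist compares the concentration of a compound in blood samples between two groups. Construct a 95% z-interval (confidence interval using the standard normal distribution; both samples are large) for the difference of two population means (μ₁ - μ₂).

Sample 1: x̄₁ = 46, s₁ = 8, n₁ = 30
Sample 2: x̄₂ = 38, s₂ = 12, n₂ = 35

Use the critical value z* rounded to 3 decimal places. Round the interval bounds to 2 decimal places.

Both samples are large (n₁ = 30 ≥ 30, n₂ = 35 ≥ 30), so a z-interval for the difference of means applies.

Point estimate: x̄₁ - x̄₂ = 46 - 38 = 8

Standard error: SE = √(s₁²/n₁ + s₂²/n₂)
= √(8²/30 + 12²/35)
= √(2.133333 + 4.114286)
= 2.499524

For 95% confidence, z* = 1.96 (from standard normal table)
Margin of error: E = z* × SE = 1.96 × 2.499524 = 4.8991

Z-interval: (x̄₁ - x̄₂) ± E = 8 ± 4.8991 = (3.1009, 12.8991)

Rounded to 2 decimal places:

(3.10, 12.90)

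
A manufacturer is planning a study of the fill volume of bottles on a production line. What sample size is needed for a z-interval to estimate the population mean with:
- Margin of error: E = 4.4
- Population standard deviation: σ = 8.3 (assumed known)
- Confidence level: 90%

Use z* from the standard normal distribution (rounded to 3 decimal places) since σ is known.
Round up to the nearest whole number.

Using z* since population σ is known (z-interval formula).

For 90% confidence, z* = 1.645 (from standard normal table)

Sample size formula for z-interval: n = (z*σ/E)²

n = (1.645 × 8.3 / 4.4)²
  = (3.103068)²
  = 9.6290

Round up to the nearest whole number: n = 10

10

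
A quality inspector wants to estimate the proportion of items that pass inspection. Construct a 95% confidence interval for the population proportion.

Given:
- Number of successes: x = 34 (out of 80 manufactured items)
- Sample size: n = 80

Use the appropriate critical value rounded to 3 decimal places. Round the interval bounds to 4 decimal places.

Sample proportion: p̂ = 34/80 = 0.425000

Check conditions for normal approximation:
  np̂ = 34 ≥ 10 ✓
  n(1-p̂) = 46 ≥ 10 ✓

The sample is large enough, so use a z-interval (normal approximation) for the proportion.

For 95% confidence, z* = 1.96 (from standard normal table)

Standard error: SE = √(p̂(1-p̂)/n) = √(0.425000×0.575000/80) = 0.05526923

Margin of error: E = z* × SE = 1.96 × 0.05526923 = 0.108328

Z-interval: p̂ ± E = 0.425000 ± 0.108328 = (0.316672, 0.533328)

Rounded to 4 decimal places:

(0.3167, 0.5333)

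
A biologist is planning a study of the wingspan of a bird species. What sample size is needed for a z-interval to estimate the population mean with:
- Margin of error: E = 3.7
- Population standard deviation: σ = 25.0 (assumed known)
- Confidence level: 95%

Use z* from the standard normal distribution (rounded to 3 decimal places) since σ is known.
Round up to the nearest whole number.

Using z* since population σ is known (z-interval formula).

For 95% confidence, z* = 1.96 (from standard normal table)

Sample size formula for z-interval: n = (z*σ/E)²

n = (1.96 × 25.0 / 3.7)²
  = (13.243243)²
  = 175.3835

Round up to the nearest whole number: n = 176

176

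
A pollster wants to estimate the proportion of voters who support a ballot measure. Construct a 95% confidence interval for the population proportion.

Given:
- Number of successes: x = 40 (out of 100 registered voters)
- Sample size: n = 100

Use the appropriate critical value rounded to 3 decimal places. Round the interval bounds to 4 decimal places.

Sample proportion: p̂ = 40/100 = 0.400000

Check conditions for normal approximation:
  np̂ = 40 ≥ 10 ✓
  n(1-p̂) = 60 ≥ 10 ✓

The sample is large enough, so use a z-interval (normal approximation) for the proportion.

For 95% confidence, z* = 1.96 (from standard normal table)

Standard error: SE = √(p̂(1-p̂)/n) = √(0.400000×0.600000/100) = 0.04898979

Margin of error: E = z* × SE = 1.96 × 0.04898979 = 0.096020

Z-interval: p̂ ± E = 0.400000 ± 0.096020 = (0.303980, 0.496020)

Rounded to 4 decimal places:

(0.3040, 0.4960)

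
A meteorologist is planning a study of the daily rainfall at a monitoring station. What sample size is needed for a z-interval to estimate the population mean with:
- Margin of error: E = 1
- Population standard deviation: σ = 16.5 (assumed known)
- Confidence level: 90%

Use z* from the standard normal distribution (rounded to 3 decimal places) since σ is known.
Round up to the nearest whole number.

Using z* since population σ is known (z-interval formula).

For 90% confidence, z* = 1.645 (from standard normal table)

Sample size formula for z-interval: n = (z*σ/E)²

n = (1.645 × 16.5 / 1)²
  = (27.142500)²
  = 736.7153

Round up to the nearest whole number: n = 737

737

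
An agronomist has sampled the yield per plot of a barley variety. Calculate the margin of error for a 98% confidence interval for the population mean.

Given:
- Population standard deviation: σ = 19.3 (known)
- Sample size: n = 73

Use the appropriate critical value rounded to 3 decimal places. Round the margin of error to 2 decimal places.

The population standard deviation σ is known, so use the z-interval margin of error formula.

For 98% confidence, z* = 2.326 (from standard normal table)

Margin of error formula for z-interval: E = z* × σ/√n

E = 2.326 × 19.3/√73
  = 2.326 × 2.258894
  = 5.2542

Rounded to 2 decimal places:

5.25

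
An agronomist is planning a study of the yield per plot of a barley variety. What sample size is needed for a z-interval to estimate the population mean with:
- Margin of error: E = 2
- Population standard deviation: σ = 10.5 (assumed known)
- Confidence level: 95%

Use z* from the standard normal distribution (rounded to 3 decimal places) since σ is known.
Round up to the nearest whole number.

Using z* since population σ is known (z-interval formula).

For 95% confidence, z* = 1.96 (from standard normal table)

Sample size formula for z-interval: n = (z*σ/E)²

n = (1.96 × 10.5 / 2)²
  = (10.290000)²
  = 105.8841

Round up to the nearest whole number: n = 106

106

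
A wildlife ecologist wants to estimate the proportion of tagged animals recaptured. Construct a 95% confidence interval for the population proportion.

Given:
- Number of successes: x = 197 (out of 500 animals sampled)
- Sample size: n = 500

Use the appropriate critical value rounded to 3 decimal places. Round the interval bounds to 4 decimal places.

Sample proportion: p̂ = 197/500 = 0.394000

Check conditions for normal approximation:
  np̂ = 197 ≥ 10 ✓
  n(1-p̂) = 303 ≥ 10 ✓

The sample is large enough, so use a z-interval (normal approximation) for the proportion.

For 95% confidence, z* = 1.96 (from standard normal table)

Standard error: SE = √(p̂(1-p̂)/n) = √(0.394000×0.606000/500) = 0.02185241

Margin of error: E = z* × SE = 1.96 × 0.02185241 = 0.042831

Z-interval: p̂ ± E = 0.394000 ± 0.042831 = (0.351169, 0.436831)

Rounded to 4 decimal places:

(0.3512, 0.4368)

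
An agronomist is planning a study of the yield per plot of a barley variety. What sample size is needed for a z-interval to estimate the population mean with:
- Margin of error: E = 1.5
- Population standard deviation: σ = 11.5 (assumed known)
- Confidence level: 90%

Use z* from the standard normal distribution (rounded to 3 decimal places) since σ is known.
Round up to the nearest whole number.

Using z* since population σ is known (z-interval formula).

For 90% confidence, z* = 1.645 (from standard normal table)

Sample size formula for z-interval: n = (z*σ/E)²

n = (1.645 × 11.5 / 1.5)²
  = (12.611667)²
  = 159.0541

Round up to the nearest whole number: n = 160

160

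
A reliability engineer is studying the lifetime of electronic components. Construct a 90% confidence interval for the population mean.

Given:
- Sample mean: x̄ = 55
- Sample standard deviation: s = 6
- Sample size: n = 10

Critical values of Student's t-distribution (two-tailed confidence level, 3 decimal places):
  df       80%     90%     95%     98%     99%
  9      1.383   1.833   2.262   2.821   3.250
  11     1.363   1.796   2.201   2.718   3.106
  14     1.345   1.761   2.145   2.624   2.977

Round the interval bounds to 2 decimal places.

The population standard deviation σ is unknown (only the sample standard deviation s is given), so use a t-interval with df = n - 1 = 10 - 1 = 9.

For 90% confidence with df = 9, t* = 1.833 (from t-table)

Standard error: SE = s/√n = 6/√10 = 1.897367

Margin of error: E = t* × SE = 1.833 × 1.897367 = 3.4779

T-interval: x̄ ± E = 55 ± 3.4779 = (51.5221, 58.4779)

Rounded to 2 decimal places:

(51.52, 58.48)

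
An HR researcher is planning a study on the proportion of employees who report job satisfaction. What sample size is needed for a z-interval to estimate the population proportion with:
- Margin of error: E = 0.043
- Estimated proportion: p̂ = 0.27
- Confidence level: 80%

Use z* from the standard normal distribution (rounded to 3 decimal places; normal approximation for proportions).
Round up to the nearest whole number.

Using z* for proportion z-interval (normal approximation).

For 80% confidence, z* = 1.282 (from standard normal table)

Sample size formula for proportion z-interval: n = z*²p̂(1-p̂)/E²

n = 1.282² × 0.27 × 0.73 / 0.043²
  = 1.643524 × 0.1971 / 0.001849
  = 175.1966

Round up to the nearest whole number: n = 176

176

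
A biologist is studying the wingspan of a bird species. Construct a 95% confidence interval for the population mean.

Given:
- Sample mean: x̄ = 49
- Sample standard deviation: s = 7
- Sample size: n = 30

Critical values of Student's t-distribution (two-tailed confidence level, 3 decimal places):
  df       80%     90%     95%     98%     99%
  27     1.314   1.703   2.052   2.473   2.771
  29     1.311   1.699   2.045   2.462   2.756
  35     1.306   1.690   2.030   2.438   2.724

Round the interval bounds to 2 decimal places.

The population standard deviation σ is unknown (only the sample standard deviation s is given), so use a t-interval with df = n - 1 = 30 - 1 = 29.

For 95% confidence with df = 29, t* = 2.045 (from t-table)

Standard error: SE = s/√n = 7/√30 = 1.278019

Margin of error: E = t* × SE = 2.045 × 1.278019 = 2.6135

T-interval: x̄ ± E = 49 ± 2.6135 = (46.3865, 51.6135)

Rounded to 2 decimal places:

(46.39, 51.61)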